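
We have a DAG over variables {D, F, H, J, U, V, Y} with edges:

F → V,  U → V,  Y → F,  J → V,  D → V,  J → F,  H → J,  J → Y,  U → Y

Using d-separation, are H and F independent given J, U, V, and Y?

We examine all 5 paths between H and F:
Path 1: H → J → Y ← U → V ← F
  J is a chain here and J is conditioned on, so the path is blocked at J.
Path 2: H → J → Y → F
  J is a chain here and J is conditioned on, so the path is blocked at J.
Path 3: H → J → V ← U → Y → F
  J is a chain here and J is conditioned on, so the path is blocked at J.
Path 4: H → J → V ← F
  J is a chain here and J is conditioned on, so the path is blocked at J.
Path 5: H → J → F
  J is a chain here and J is conditioned on, so the path is blocked at J.
Since every path is blocked, d-separation holds.

Yes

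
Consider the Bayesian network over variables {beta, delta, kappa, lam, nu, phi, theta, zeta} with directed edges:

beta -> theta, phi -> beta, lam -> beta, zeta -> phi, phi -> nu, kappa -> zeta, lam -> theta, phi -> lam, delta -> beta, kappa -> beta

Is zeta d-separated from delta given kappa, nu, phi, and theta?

There are 4 undirected paths between zeta and delta; checking each against the conditioning set {kappa, nu, phi, theta}:
Path 1: zeta → phi → beta ← delta
  phi is a chain here and phi is conditioned on, so the path is blocked at phi.
Path 2: zeta → phi → lam → beta ← delta
  phi is a chain here and phi is conditioned on, so the path is blocked at phi.
Path 3: zeta → phi → lam → theta ← beta ← delta
  phi is a chain here and phi is conditioned on, so the path is blocked at phi.
Path 4: zeta ← kappa → beta ← delta
  kappa is a fork here and kappa is conditioned on, so the path is blocked at kappa.
Every path is blocked, so zeta and delta are d-separated given {kappa, nu, phi, theta}.

Yes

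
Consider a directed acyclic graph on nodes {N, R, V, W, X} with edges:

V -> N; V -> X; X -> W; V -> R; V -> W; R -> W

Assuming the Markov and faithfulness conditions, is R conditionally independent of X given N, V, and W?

We examine all 4 paths between R and X:
Path 1: R ← V → X
  V is a fork here and V is conditioned on, so the path is blocked at V.
Path 2: R ← V → W ← X
  V is a fork here and V is conditioned on, so the path is blocked at V.
Path 3: R → W ← X
  W is a collider and W is conditioned on, which opens it — no node blocks this path, so it is active.
Path 4: R → W ← V → X
  V is a fork here and V is conditioned on, so the path is blocked at V.
At least one path is unblocked, so d-separation fails.

No — R and X are not d-separated given {N, V, W}.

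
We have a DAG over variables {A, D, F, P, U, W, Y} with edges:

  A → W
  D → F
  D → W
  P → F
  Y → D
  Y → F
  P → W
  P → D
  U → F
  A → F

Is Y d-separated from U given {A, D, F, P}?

No — Y and U are not d-separated given {A, D, F, P}.

There are 6 undirected paths between Y and U; checking each against the conditioning set {A, D, F, P}:
  1. Y → F ← U — F:collider[open] ⇒ active
  2. Y → D → F ← U — D:chain[blocks]; F:collider[open] ⇒ blocked
  3. Y → D ← P → F ← U — D:collider[open]; P:fork[blocks]; F:collider[open] ⇒ blocked
  4. Y → D ← P → W ← A → F ← U — D:collider[open]; P:fork[blocks]; W:collider[blocks]; A:fork[blocks]; F:collider[open] ⇒ blocked
  5. Y → D → W ← P → F ← U — D:chain[blocks]; W:collider[blocks]; P:fork[blocks]; F:collider[open] ⇒ blocked
  6. Y → D → W ← A → F ← U — D:chain[blocks]; W:collider[blocks]; A:fork[blocks]; F:collider[open] ⇒ blocked
Since the path Y → F ← U is active, Y and U are not d-separated given {A, D, F, P}.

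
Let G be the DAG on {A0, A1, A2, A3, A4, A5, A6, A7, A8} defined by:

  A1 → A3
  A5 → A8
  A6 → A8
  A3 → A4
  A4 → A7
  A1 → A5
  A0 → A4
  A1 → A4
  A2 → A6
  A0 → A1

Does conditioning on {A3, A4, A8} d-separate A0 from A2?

No

There are 3 undirected paths between A0 and A2; checking each against the conditioning set {A3, A4, A8}:
  1. A0 → A4 ← A1 → A5 → A8 ← A6 ← A2 — A4:collider[open]; A1:fork[open]; A5:chain[open]; A8:collider[open]; A6:chain[open] ⇒ active
  2. A0 → A4 ← A3 ← A1 → A5 → A8 ← A6 ← A2 — A4:collider[open]; A3:chain[blocks]; A1:fork[open]; A5:chain[open]; A8:collider[open]; A6:chain[open] ⇒ blocked
  3. A0 → A1 → A5 → A8 ← A6 ← A2 — A1:chain[open]; A5:chain[open]; A8:collider[open]; A6:chain[open] ⇒ active
Since the path A0 → A4 ← A1 → A5 → A8 ← A6 ← A2 is active, A0 and A2 are not d-separated given {A3, A4, A8}.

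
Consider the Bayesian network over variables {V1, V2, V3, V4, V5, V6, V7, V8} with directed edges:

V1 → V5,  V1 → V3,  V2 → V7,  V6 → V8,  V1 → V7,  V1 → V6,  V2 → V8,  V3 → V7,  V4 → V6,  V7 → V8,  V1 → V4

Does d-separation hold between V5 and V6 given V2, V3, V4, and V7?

No

6 paths connect V5 and V6; each must be blocked for d-separation to hold:
Path 1: V5 ← V1 → V4 → V6
  V4 is a chain here and V4 is conditioned on, so the path is blocked at V4.
Path 2: V5 ← V1 → V3 → V7 → V8 ← V6
  V3 is a chain here and V3 is conditioned on, so the path is blocked at V3.
Path 3: V5 ← V1 → V3 → V7 ← V2 → V8 ← V6
  V3 is a chain here and V3 is conditioned on, so the path is blocked at V3.
Path 4: V5 ← V1 → V6
  V1 is a fork and V1 is not conditioned on — no node blocks this path, so it is active.
Path 5: V5 ← V1 → V7 → V8 ← V6
  V7 is a chain here and V7 is conditioned on, so the path is blocked at V7.
Path 6: V5 ← V1 → V7 ← V2 → V8 ← V6
  V2 is a fork here and V2 is conditioned on, so the path is blocked at V2.
Since the path V5 ← V1 → V6 is active, V5 and V6 are not d-separated given {V2, V3, V4, V7}.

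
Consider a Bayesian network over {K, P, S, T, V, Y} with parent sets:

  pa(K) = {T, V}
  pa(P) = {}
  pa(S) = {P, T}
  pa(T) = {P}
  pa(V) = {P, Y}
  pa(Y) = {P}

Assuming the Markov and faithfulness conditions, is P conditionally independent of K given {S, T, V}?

Yes — P and K are d-separated given {S, T, V}.

4 paths connect P and K; each must be blocked for d-separation to hold:
  1. P → S ← T → K — S:collider[open]; T:fork[blocks] ⇒ blocked
  2. P → V → K — V:chain[blocks] ⇒ blocked
  3. P → T → K — T:chain[blocks] ⇒ blocked
  4. P → Y → V → K — Y:chain[open]; V:chain[blocks] ⇒ blocked
Every path is blocked, so P and K are d-separated given {S, T, V}.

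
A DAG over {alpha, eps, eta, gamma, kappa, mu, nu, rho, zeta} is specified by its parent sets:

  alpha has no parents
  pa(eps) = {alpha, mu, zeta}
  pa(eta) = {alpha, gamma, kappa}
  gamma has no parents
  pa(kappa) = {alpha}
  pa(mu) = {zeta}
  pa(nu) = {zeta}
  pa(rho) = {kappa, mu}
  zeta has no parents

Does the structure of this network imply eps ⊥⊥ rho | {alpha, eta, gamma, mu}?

Yes

Enumerating the 4 paths from eps to rho and testing each for blocking by {alpha, eta, gamma, mu}:
Path 1: eps ← alpha → kappa → rho
  alpha is a fork here and alpha is conditioned on, so the path is blocked at alpha.
Path 2: eps ← alpha → eta ← kappa → rho
  alpha is a fork here and alpha is conditioned on, so the path is blocked at alpha.
Path 3: eps ← mu → rho
  mu is a fork here and mu is conditioned on, so the path is blocked at mu.
Path 4: eps ← zeta → mu → rho
  mu is a chain here and mu is conditioned on, so the path is blocked at mu.
All paths are blocked; eps ⊥ rho | {alpha, eta, gamma, mu} holds.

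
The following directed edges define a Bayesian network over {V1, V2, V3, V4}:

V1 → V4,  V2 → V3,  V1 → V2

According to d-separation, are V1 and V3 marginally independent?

No — V1 and V3 are not d-separated given ∅.

Only one path connects V1 and V3:
Path 1: V1 → V2 → V3
  V2 is a chain and V2 is not conditioned on — no node blocks this path, so it is active.
Because an active path exists, V1 and V3 are not d-separated.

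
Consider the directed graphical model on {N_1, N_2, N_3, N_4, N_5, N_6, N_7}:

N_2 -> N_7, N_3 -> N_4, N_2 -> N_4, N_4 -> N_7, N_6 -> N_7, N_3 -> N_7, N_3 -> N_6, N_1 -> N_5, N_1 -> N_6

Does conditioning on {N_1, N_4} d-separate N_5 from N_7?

Yes

Enumerating the 4 paths from N_5 to N_7 and testing each for blocking by {N_1, N_4}:
Path 1: N_5 ← N_1 → N_6 ← N_3 → N_7
  N_1 is a fork here and N_1 is conditioned on, so the path is blocked at N_1.
Path 2: N_5 ← N_1 → N_6 ← N_3 → N_4 → N_7
  N_1 is a fork here and N_1 is conditioned on, so the path is blocked at N_1.
Path 3: N_5 ← N_1 → N_6 ← N_3 → N_4 ← N_2 → N_7
  N_1 is a fork here and N_1 is conditioned on, so the path is blocked at N_1.
Path 4: N_5 ← N_1 → N_6 → N_7
  N_1 is a fork here and N_1 is conditioned on, so the path is blocked at N_1.
All paths are blocked; N_5 ⊥ N_7 | {N_1, N_4} holds.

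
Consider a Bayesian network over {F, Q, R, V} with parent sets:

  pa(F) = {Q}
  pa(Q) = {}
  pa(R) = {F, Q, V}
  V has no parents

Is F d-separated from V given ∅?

Enumerating the 2 paths from F to V and testing each for blocking by ∅:
  1. F → R ← V — R:collider[blocks] ⇒ blocked
  2. F ← Q → R ← V — Q:fork[open]; R:collider[blocks] ⇒ blocked
Since every path is blocked, d-separation holds.

Yes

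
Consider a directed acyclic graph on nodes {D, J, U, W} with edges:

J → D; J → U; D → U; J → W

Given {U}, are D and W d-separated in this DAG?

No

There are 2 undirected paths between D and W; checking each against the conditioning set {U}:
  1. D ← J → W — J:fork[open] ⇒ active
  2. D → U ← J → W — U:collider[open]; J:fork[open] ⇒ active
Because an active path exists, D and W are not d-separated.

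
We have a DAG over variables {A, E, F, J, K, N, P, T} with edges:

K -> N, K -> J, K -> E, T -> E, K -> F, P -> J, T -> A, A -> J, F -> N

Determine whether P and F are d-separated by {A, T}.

We examine all 4 paths between P and F:
  1. P → J ← A ← T → E ← K → N ← F — J:collider[blocks]; A:chain[blocks]; T:fork[blocks]; E:collider[blocks]; K:fork[open]; N:collider[blocks] ⇒ blocked
  2. P → J ← A ← T → E ← K → F — J:collider[blocks]; A:chain[blocks]; T:fork[blocks]; E:collider[blocks]; K:fork[open] ⇒ blocked
  3. P → J ← K → N ← F — J:collider[blocks]; K:fork[open]; N:collider[blocks] ⇒ blocked
  4. P → J ← K → F — J:collider[blocks]; K:fork[open] ⇒ blocked
All paths are blocked; P ⊥ F | {A, T} holds.

Yes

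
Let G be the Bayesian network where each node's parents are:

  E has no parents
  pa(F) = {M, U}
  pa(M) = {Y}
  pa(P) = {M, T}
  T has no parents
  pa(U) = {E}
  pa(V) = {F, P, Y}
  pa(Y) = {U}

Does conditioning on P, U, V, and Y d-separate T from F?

There are 6 undirected paths between T and F; checking each against the conditioning set {P, U, V, Y}:
  1. T → P ← M → F — P:collider[open]; M:fork[open] ⇒ active
  2. T → P ← M ← Y ← U → F — P:collider[open]; M:chain[open]; Y:chain[blocks]; U:fork[blocks] ⇒ blocked
  3. T → P ← M ← Y → V ← F — P:collider[open]; M:chain[open]; Y:fork[blocks]; V:collider[open] ⇒ blocked
  4. T → P → V ← F — P:chain[blocks]; V:collider[open] ⇒ blocked
  5. T → P → V ← Y ← U → F — P:chain[blocks]; V:collider[open]; Y:chain[blocks]; U:fork[blocks] ⇒ blocked
  6. T → P → V ← Y → M → F — P:chain[blocks]; V:collider[open]; Y:fork[blocks]; M:chain[open] ⇒ blocked
Since the path T → P ← M → F is active, T and F are not d-separated given {P, U, V, Y}.

No — T and F are not d-separated given {P, U, V, Y}.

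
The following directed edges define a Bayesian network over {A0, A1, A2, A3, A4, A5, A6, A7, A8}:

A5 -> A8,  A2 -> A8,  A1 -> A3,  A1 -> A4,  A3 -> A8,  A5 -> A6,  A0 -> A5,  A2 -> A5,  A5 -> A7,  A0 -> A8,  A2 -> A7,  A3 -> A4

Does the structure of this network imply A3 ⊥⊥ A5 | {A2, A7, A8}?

No — A3 and A5 are not d-separated given {A2, A7, A8}.

Enumerating the 4 paths from A3 to A5 and testing each for blocking by {A2, A7, A8}:
  1. A3 → A8 ← A0 → A5 — A8:collider[open]; A0:fork[open] ⇒ active
  2. A3 → A8 ← A5 — A8:collider[open] ⇒ active
  3. A3 → A8 ← A2 → A7 ← A5 — A8:collider[open]; A2:fork[blocks]; A7:collider[open] ⇒ blocked
  4. A3 → A8 ← A2 → A5 — A8:collider[open]; A2:fork[blocks] ⇒ blocked
Since the path A3 → A8 ← A0 → A5 is active, A3 and A5 are not d-separated given {A2, A7, A8}.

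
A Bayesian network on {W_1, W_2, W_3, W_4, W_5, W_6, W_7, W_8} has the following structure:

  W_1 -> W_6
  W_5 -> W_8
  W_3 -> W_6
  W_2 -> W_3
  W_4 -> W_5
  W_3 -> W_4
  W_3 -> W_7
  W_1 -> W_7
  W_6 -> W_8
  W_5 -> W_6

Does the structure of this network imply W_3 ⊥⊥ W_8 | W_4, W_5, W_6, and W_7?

6 paths connect W_3 and W_8; each must be blocked for d-separation to hold:
Path 1: W_3 → W_6 ← W_5 → W_8
  W_5 is a fork here and W_5 is conditioned on, so the path is blocked at W_5.
Path 2: W_3 → W_6 → W_8
  W_6 is a chain here and W_6 is conditioned on, so the path is blocked at W_6.
Path 3: W_3 → W_4 → W_5 → W_6 → W_8
  W_4 is a chain here and W_4 is conditioned on, so the path is blocked at W_4.
Path 4: W_3 → W_4 → W_5 → W_8
  W_4 is a chain here and W_4 is conditioned on, so the path is blocked at W_4.
Path 5: W_3 → W_7 ← W_1 → W_6 ← W_5 → W_8
  W_5 is a fork here and W_5 is conditioned on, so the path is blocked at W_5.
Path 6: W_3 → W_7 ← W_1 → W_6 → W_8
  W_6 is a chain here and W_6 is conditioned on, so the path is blocked at W_6.
All paths are blocked; W_3 ⊥ W_8 | {W_4, W_5, W_6, W_7} holds.

Yes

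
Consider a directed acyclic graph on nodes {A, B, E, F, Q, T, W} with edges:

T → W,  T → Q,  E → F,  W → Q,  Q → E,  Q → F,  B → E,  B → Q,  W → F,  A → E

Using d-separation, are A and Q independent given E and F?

No

We examine all 5 paths between A and Q:
Path 1: A → E ← Q
  E is a collider and E is conditioned on, which opens it — no node blocks this path, so it is active.
Path 2: A → E ← B → Q
  E is a collider and E is conditioned on, which opens it; B is a fork and B is not conditioned on — no node blocks this path, so it is active.
Path 3: A → E → F ← W → Q
  E is a chain here and E is conditioned on, so the path is blocked at E.
Path 4: A → E → F ← W ← T → Q
  E is a chain here and E is conditioned on, so the path is blocked at E.
Path 5: A → E → F ← Q
  E is a chain here and E is conditioned on, so the path is blocked at E.
At least one path is unblocked, so d-separation fails.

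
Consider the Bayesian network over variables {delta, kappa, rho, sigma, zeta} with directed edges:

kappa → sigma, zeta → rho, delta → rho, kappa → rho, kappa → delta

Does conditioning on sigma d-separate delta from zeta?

Yes — delta and zeta are d-separated given {sigma}.

We examine all 2 paths between delta and zeta:
Path 1: delta → rho ← zeta
  rho is a collider here and neither rho nor any of its descendants is conditioned on, so the collider stays closed — the path is blocked at rho.
Path 2: delta ← kappa → rho ← zeta
  rho is a collider here and neither rho nor any of its descendants is conditioned on, so the collider stays closed — the path is blocked at rho.
Since every path is blocked, d-separation holds.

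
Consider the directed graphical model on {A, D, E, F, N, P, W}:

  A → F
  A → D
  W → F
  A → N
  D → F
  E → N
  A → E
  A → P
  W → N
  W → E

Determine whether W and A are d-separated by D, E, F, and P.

No

Enumerating the 6 paths from W to A and testing each for blocking by {D, E, F, P}:
Path 1: W → N ← E ← A
  N is a collider here and neither N nor any of its descendants is conditioned on, so the collider stays closed — the path is blocked at N.
Path 2: W → N ← A
  N is a collider here and neither N nor any of its descendants is conditioned on, so the collider stays closed — the path is blocked at N.
Path 3: W → E → N ← A
  E is a chain here and E is conditioned on, so the path is blocked at E.
Path 4: W → E ← A
  E is a collider and E is conditioned on, which opens it — no node blocks this path, so it is active.
Path 5: W → F ← D ← A
  D is a chain here and D is conditioned on, so the path is blocked at D.
Path 6: W → F ← A
  F is a collider and F is conditioned on, which opens it — no node blocks this path, so it is active.
Because an active path exists, W and A are not d-separated.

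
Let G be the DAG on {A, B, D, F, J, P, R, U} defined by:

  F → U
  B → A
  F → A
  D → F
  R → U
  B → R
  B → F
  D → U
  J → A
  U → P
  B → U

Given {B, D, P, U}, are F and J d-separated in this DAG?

There are 6 undirected paths between F and J; checking each against the conditioning set {B, D, P, U}:
Path 1: F → U ← B → A ← J
  B is a fork here and B is conditioned on, so the path is blocked at B.
Path 2: F → U ← R ← B → A ← J
  B is a fork here and B is conditioned on, so the path is blocked at B.
Path 3: F ← B → A ← J
  B is a fork here and B is conditioned on, so the path is blocked at B.
Path 4: F → A ← J
  A is a collider here and neither A nor any of its descendants is conditioned on, so the collider stays closed — the path is blocked at A.
Path 5: F ← D → U ← B → A ← J
  D is a fork here and D is conditioned on, so the path is blocked at D.
Path 6: F ← D → U ← R ← B → A ← J
  D is a fork here and D is conditioned on, so the path is blocked at D.
Every path is blocked, so F and J are d-separated given {B, D, P, U}.

Yes — F and J are d-separated given {B, D, P, U}.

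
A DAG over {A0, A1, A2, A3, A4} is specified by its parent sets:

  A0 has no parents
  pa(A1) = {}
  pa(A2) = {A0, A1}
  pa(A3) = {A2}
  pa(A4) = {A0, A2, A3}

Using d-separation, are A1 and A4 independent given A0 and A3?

No

Enumerating the 3 paths from A1 to A4 and testing each for blocking by {A0, A3}:
Path 1: A1 → A2 ← A0 → A4
  A0 is a fork here and A0 is conditioned on, so the path is blocked at A0.
Path 2: A1 → A2 → A4
  A2 is a chain and A2 is not conditioned on — no node blocks this path, so it is active.
Path 3: A1 → A2 → A3 → A4
  A3 is a chain here and A3 is conditioned on, so the path is blocked at A3.
Since the path A1 → A2 → A4 is active, A1 and A4 are not d-separated given {A0, A3}.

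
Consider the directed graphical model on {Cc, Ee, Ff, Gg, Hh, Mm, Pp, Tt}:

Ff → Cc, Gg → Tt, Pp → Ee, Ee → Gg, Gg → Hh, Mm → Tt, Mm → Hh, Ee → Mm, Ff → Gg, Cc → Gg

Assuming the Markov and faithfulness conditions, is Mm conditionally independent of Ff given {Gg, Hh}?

No

There are 6 undirected paths between Mm and Ff; checking each against the conditioning set {Gg, Hh}:
Path 1: Mm ← Ee → Gg ← Cc ← Ff
  Ee is a fork and Ee is not conditioned on; Gg is a collider and Gg is conditioned on, which opens it; Cc is a chain and Cc is not conditioned on — no node blocks this path, so it is active.
Path 2: Mm ← Ee → Gg ← Ff
  Ee is a fork and Ee is not conditioned on; Gg is a collider and Gg is conditioned on, which opens it — no node blocks this path, so it is active.
Path 3: Mm → Tt ← Gg ← Cc ← Ff
  Tt is a collider here and neither Tt nor any of its descendants is conditioned on, so the collider stays closed — the path is blocked at Tt.
Path 4: Mm → Tt ← Gg ← Ff
  Tt is a collider here and neither Tt nor any of its descendants is conditioned on, so the collider stays closed — the path is blocked at Tt.
Path 5: Mm → Hh ← Gg ← Cc ← Ff
  Gg is a chain here and Gg is conditioned on, so the path is blocked at Gg.
Path 6: Mm → Hh ← Gg ← Ff
  Gg is a chain here and Gg is conditioned on, so the path is blocked at Gg.
At least one path is unblocked, so d-separation fails.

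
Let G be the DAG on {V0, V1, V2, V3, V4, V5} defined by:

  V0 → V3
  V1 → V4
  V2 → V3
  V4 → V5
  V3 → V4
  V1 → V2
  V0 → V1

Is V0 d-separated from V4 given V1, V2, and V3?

4 paths connect V0 and V4; each must be blocked for d-separation to hold:
Path 1: V0 → V1 → V2 → V3 → V4
  V1 is a chain here and V1 is conditioned on, so the path is blocked at V1.
Path 2: V0 → V1 → V4
  V1 is a chain here and V1 is conditioned on, so the path is blocked at V1.
Path 3: V0 → V3 ← V2 ← V1 → V4
  V2 is a chain here and V2 is conditioned on, so the path is blocked at V2.
Path 4: V0 → V3 → V4
  V3 is a chain here and V3 is conditioned on, so the path is blocked at V3.
Every path is blocked, so V0 and V4 are d-separated given {V1, V2, V3}.

Yes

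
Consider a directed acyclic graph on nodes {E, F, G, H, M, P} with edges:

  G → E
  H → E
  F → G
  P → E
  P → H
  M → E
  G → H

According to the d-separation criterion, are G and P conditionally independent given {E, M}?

No

4 paths connect G and P; each must be blocked for d-separation to hold:
  1. G → H → E ← P — H:chain[open]; E:collider[open] ⇒ active
  2. G → H ← P — H:collider[open] ⇒ active
  3. G → E ← H ← P — E:collider[open]; H:chain[open] ⇒ active
  4. G → E ← P — E:collider[open] ⇒ active
At least one path is unblocked, so d-separation fails.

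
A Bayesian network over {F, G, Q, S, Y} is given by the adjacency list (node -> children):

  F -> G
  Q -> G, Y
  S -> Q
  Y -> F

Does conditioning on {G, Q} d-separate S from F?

Yes

2 paths connect S and F; each must be blocked for d-separation to hold:
Path 1: S → Q → G ← F
  Q is a chain here and Q is conditioned on, so the path is blocked at Q.
Path 2: S → Q → Y → F
  Q is a chain here and Q is conditioned on, so the path is blocked at Q.
Since every path is blocked, d-separation holds.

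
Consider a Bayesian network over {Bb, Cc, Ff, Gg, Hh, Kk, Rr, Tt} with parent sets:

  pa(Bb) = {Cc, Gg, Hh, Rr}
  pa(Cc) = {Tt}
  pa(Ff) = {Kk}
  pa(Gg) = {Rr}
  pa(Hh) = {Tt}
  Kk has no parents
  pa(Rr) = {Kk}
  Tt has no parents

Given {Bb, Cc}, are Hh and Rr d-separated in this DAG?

No

Enumerating the 4 paths from Hh to Rr and testing each for blocking by {Bb, Cc}:
Path 1: Hh → Bb ← Rr
  Bb is a collider and Bb is conditioned on, which opens it — no node blocks this path, so it is active.
Path 2: Hh → Bb ← Gg ← Rr
  Bb is a collider and Bb is conditioned on, which opens it; Gg is a chain and Gg is not conditioned on — no node blocks this path, so it is active.
Path 3: Hh ← Tt → Cc → Bb ← Rr
  Cc is a chain here and Cc is conditioned on, so the path is blocked at Cc.
Path 4: Hh ← Tt → Cc → Bb ← Gg ← Rr
  Cc is a chain here and Cc is conditioned on, so the path is blocked at Cc.
At least one path is unblocked, so d-separation fails.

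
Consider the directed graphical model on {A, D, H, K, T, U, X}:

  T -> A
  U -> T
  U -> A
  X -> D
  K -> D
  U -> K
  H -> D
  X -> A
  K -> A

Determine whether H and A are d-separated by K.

Yes

Enumerating the 4 paths from H to A and testing each for blocking by {K}:
Path 1: H → D ← K ← U → A
  D is a collider here and neither D nor any of its descendants is conditioned on, so the collider stays closed — the path is blocked at D.
Path 2: H → D ← K ← U → T → A
  D is a collider here and neither D nor any of its descendants is conditioned on, so the collider stays closed — the path is blocked at D.
Path 3: H → D ← K → A
  D is a collider here and neither D nor any of its descendants is conditioned on, so the collider stays closed — the path is blocked at D.
Path 4: H → D ← X → A
  D is a collider here and neither D nor any of its descendants is conditioned on, so the collider stays closed — the path is blocked at D.
Since every path is blocked, d-separation holds.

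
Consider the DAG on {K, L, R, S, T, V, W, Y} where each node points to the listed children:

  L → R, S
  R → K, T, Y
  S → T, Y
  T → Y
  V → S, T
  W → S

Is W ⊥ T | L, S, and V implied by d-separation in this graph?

Enumerating the 6 paths from W to T and testing each for blocking by {L, S, V}:
Path 1: W → S → T
  S is a chain here and S is conditioned on, so the path is blocked at S.
Path 2: W → S ← L → R → T
  L is a fork here and L is conditioned on, so the path is blocked at L.
Path 3: W → S ← L → R → Y ← T
  L is a fork here and L is conditioned on, so the path is blocked at L.
Path 4: W → S ← V → T
  V is a fork here and V is conditioned on, so the path is blocked at V.
Path 5: W → S → Y ← T
  S is a chain here and S is conditioned on, so the path is blocked at S.
Path 6: W → S → Y ← R → T
  S is a chain here and S is conditioned on, so the path is blocked at S.
All paths are blocked; W ⊥ T | {L, S, V} holds.

Yes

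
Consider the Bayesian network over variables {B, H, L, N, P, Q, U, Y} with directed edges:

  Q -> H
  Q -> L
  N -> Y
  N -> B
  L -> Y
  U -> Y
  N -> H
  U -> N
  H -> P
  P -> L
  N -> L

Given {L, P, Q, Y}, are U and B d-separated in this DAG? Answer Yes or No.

5 paths connect U and B; each must be blocked for d-separation to hold:
  1. U → Y ← N → B — Y:collider[open]; N:fork[open] ⇒ active
  2. U → Y ← L ← N → B — Y:collider[open]; L:chain[blocks]; N:fork[open] ⇒ blocked
  3. U → Y ← L ← Q → H ← N → B — Y:collider[open]; L:chain[blocks]; Q:fork[blocks]; H:collider[open]; N:fork[open] ⇒ blocked
  4. U → Y ← L ← P ← H ← N → B — Y:collider[open]; L:chain[blocks]; P:chain[blocks]; H:chain[open]; N:fork[open] ⇒ blocked
  5. U → N → B — N:chain[open] ⇒ active
Since the path U → Y ← N → B is active, U and B are not d-separated given {L, P, Q, Y}.

No — U and B are not d-separated given {L, P, Q, Y}.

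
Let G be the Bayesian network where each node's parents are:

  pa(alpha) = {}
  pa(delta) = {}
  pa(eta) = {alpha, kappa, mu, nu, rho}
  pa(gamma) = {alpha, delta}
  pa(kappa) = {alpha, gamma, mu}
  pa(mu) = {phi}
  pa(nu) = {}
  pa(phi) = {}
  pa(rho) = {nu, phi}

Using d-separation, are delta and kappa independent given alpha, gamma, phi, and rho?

There are 6 undirected paths between delta and kappa; checking each against the conditioning set {alpha, gamma, phi, rho}:
  1. delta → gamma → kappa — gamma:chain[blocks] ⇒ blocked
  2. delta → gamma ← alpha → kappa — gamma:collider[open]; alpha:fork[blocks] ⇒ blocked
  3. delta → gamma ← alpha → eta ← rho ← phi → mu → kappa — gamma:collider[open]; alpha:fork[blocks]; eta:collider[blocks]; rho:chain[blocks]; phi:fork[blocks]; mu:chain[open] ⇒ blocked
  4. delta → gamma ← alpha → eta ← nu → rho ← phi → mu → kappa — gamma:collider[open]; alpha:fork[blocks]; eta:collider[blocks]; nu:fork[open]; rho:collider[open]; phi:fork[blocks]; mu:chain[open] ⇒ blocked
  5. delta → gamma ← alpha → eta ← kappa — gamma:collider[open]; alpha:fork[blocks]; eta:collider[blocks] ⇒ blocked
  6. delta → gamma ← alpha → eta ← mu → kappa — gamma:collider[open]; alpha:fork[blocks]; eta:collider[blocks]; mu:fork[open] ⇒ blocked
Every path is blocked, so delta and kappa are d-separated given {alpha, gamma, phi, rho}.

Yes — delta and kappa are d-separated given {alpha, gamma, phi, rho}.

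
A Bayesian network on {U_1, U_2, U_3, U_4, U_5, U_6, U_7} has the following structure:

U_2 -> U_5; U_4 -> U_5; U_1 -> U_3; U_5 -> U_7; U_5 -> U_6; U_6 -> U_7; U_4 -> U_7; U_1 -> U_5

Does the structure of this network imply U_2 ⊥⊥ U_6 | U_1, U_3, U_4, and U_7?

3 paths connect U_2 and U_6; each must be blocked for d-separation to hold:
Path 1: U_2 → U_5 → U_7 ← U_6
  U_5 is a chain and U_5 is not conditioned on; U_7 is a collider and U_7 is conditioned on, which opens it — no node blocks this path, so it is active.
Path 2: U_2 → U_5 → U_6
  U_5 is a chain and U_5 is not conditioned on — no node blocks this path, so it is active.
Path 3: U_2 → U_5 ← U_4 → U_7 ← U_6
  U_4 is a fork here and U_4 is conditioned on, so the path is blocked at U_4.
At least one path is unblocked, so d-separation fails.

No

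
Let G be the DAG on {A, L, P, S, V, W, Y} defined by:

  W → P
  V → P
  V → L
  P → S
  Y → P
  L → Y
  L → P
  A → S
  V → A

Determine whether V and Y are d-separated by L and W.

6 paths connect V and Y; each must be blocked for d-separation to hold:
  1. V → L → Y — L:chain[blocks] ⇒ blocked
  2. V → L → P ← Y — L:chain[blocks]; P:collider[blocks] ⇒ blocked
  3. V → A → S ← P ← Y — A:chain[open]; S:collider[blocks]; P:chain[open] ⇒ blocked
  4. V → A → S ← P ← L → Y — A:chain[open]; S:collider[blocks]; P:chain[open]; L:fork[blocks] ⇒ blocked
  5. V → P ← Y — P:collider[blocks] ⇒ blocked
  6. V → P ← L → Y — P:collider[blocks]; L:fork[blocks] ⇒ blocked
Since every path is blocked, d-separation holds.

Yes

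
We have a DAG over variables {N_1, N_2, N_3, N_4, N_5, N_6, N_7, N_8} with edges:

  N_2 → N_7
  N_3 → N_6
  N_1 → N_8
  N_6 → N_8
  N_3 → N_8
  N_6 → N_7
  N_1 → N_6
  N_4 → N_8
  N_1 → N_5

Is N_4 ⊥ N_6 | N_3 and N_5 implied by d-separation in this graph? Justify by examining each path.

Yes

There are 3 undirected paths between N_4 and N_6; checking each against the conditioning set {N_3, N_5}:
Path 1: N_4 → N_8 ← N_6
  N_8 is a collider here and neither N_8 nor any of its descendants is conditioned on, so the collider stays closed — the path is blocked at N_8.
Path 2: N_4 → N_8 ← N_3 → N_6
  N_8 is a collider here and neither N_8 nor any of its descendants is conditioned on, so the collider stays closed — the path is blocked at N_8.
Path 3: N_4 → N_8 ← N_1 → N_6
  N_8 is a collider here and neither N_8 nor any of its descendants is conditioned on, so the collider stays closed — the path is blocked at N_8.
All paths are blocked; N_4 ⊥ N_6 | {N_3, N_5} holds.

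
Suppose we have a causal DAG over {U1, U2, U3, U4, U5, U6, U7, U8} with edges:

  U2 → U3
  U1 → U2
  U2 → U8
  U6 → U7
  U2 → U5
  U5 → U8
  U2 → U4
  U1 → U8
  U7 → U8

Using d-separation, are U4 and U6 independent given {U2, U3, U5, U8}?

We examine all 3 paths between U4 and U6:
  1. U4 ← U2 → U8 ← U7 ← U6 — U2:fork[blocks]; U8:collider[open]; U7:chain[open] ⇒ blocked
  2. U4 ← U2 → U5 → U8 ← U7 ← U6 — U2:fork[blocks]; U5:chain[blocks]; U8:collider[open]; U7:chain[open] ⇒ blocked
  3. U4 ← U2 ← U1 → U8 ← U7 ← U6 — U2:chain[blocks]; U1:fork[open]; U8:collider[open]; U7:chain[open] ⇒ blocked
Since every path is blocked, d-separation holds.

Yes — U4 and U6 are d-separated given {U2, U3, U5, U8}.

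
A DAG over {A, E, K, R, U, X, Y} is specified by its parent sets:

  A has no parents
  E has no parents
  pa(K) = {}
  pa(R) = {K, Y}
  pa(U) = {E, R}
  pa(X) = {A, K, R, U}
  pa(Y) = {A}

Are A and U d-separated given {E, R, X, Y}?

We examine all 6 paths between A and U:
Path 1: A → Y → R ← K → X ← U
  Y is a chain here and Y is conditioned on, so the path is blocked at Y.
Path 2: A → Y → R → X ← U
  Y is a chain here and Y is conditioned on, so the path is blocked at Y.
Path 3: A → Y → R → U
  Y is a chain here and Y is conditioned on, so the path is blocked at Y.
Path 4: A → X ← R → U
  R is a fork here and R is conditioned on, so the path is blocked at R.
Path 5: A → X ← K → R → U
  R is a chain here and R is conditioned on, so the path is blocked at R.
Path 6: A → X ← U
  X is a collider and X is conditioned on, which opens it — no node blocks this path, so it is active.
Since the path A → X ← U is active, A and U are not d-separated given {E, R, X, Y}.

No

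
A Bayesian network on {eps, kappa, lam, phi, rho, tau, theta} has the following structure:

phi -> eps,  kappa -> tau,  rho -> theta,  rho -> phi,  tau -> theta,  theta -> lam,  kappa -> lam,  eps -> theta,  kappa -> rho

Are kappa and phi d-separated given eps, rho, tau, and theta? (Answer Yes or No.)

Yes

6 paths connect kappa and phi; each must be blocked for d-separation to hold:
Path 1: kappa → tau → theta ← eps ← phi
  tau is a chain here and tau is conditioned on, so the path is blocked at tau.
Path 2: kappa → tau → theta ← rho → phi
  tau is a chain here and tau is conditioned on, so the path is blocked at tau.
Path 3: kappa → rho → theta ← eps ← phi
  rho is a chain here and rho is conditioned on, so the path is blocked at rho.
Path 4: kappa → rho → phi
  rho is a chain here and rho is conditioned on, so the path is blocked at rho.
Path 5: kappa → lam ← theta ← eps ← phi
  lam is a collider here and neither lam nor any of its descendants is conditioned on, so the collider stays closed — the path is blocked at lam.
Path 6: kappa → lam ← theta ← rho → phi
  lam is a collider here and neither lam nor any of its descendants is conditioned on, so the collider stays closed — the path is blocked at lam.
Every path is blocked, so kappa and phi are d-separated given {eps, rho, tau, theta}.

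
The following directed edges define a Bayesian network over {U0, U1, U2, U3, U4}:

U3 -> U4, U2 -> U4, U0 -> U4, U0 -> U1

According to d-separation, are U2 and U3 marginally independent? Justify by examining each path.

Only one path connects U2 and U3:
  1. U2 → U4 ← U3 — U4:collider[blocks] ⇒ blocked
Since every path is blocked, d-separation holds.

Yes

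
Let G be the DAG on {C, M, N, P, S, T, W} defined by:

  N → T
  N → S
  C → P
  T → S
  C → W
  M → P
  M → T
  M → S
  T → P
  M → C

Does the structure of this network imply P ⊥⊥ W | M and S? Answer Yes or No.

No

Enumerating the 5 paths from P to W and testing each for blocking by {M, S}:
Path 1: P ← M → C → W
  M is a fork here and M is conditioned on, so the path is blocked at M.
Path 2: P ← C → W
  C is a fork and C is not conditioned on — no node blocks this path, so it is active.
Path 3: P ← T ← M → C → W
  M is a fork here and M is conditioned on, so the path is blocked at M.
Path 4: P ← T → S ← M → C → W
  M is a fork here and M is conditioned on, so the path is blocked at M.
Path 5: P ← T ← N → S ← M → C → W
  M is a fork here and M is conditioned on, so the path is blocked at M.
Because an active path exists, P and W are not d-separated.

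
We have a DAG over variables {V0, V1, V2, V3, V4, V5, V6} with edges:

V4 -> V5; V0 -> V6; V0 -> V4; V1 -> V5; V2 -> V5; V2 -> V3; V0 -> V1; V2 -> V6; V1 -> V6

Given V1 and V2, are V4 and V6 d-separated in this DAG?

Enumerating the 6 paths from V4 to V6 and testing each for blocking by {V1, V2}:
Path 1: V4 → V5 ← V2 → V6
  V5 is a collider here and neither V5 nor any of its descendants is conditioned on, so the collider stays closed — the path is blocked at V5.
Path 2: V4 → V5 ← V1 → V6
  V5 is a collider here and neither V5 nor any of its descendants is conditioned on, so the collider stays closed — the path is blocked at V5.
Path 3: V4 → V5 ← V1 ← V0 → V6
  V5 is a collider here and neither V5 nor any of its descendants is conditioned on, so the collider stays closed — the path is blocked at V5.
Path 4: V4 ← V0 → V6
  V0 is a fork and V0 is not conditioned on — no node blocks this path, so it is active.
Path 5: V4 ← V0 → V1 → V5 ← V2 → V6
  V1 is a chain here and V1 is conditioned on, so the path is blocked at V1.
Path 6: V4 ← V0 → V1 → V6
  V1 is a chain here and V1 is conditioned on, so the path is blocked at V1.
At least one path is unblocked, so d-separation fails.

No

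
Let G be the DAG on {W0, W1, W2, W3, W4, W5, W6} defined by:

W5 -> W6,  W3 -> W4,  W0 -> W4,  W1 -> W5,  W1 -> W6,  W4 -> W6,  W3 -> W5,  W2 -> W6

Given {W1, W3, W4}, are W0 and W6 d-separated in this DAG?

3 paths connect W0 and W6; each must be blocked for d-separation to hold:
  1. W0 → W4 ← W3 → W5 ← W1 → W6 — W4:collider[open]; W3:fork[blocks]; W5:collider[blocks]; W1:fork[blocks] ⇒ blocked
  2. W0 → W4 ← W3 → W5 → W6 — W4:collider[open]; W3:fork[blocks]; W5:chain[open] ⇒ blocked
  3. W0 → W4 → W6 — W4:chain[blocks] ⇒ blocked
All paths are blocked; W0 ⊥ W6 | {W1, W3, W4} holds.

Yes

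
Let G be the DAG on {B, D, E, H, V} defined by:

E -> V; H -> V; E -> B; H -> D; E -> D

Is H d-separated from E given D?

No — H and E are not d-separated given {D}.

2 paths connect H and E; each must be blocked for d-separation to hold:
  1. H → V ← E — V:collider[blocks] ⇒ blocked
  2. H → D ← E — D:collider[open] ⇒ active
At least one path is unblocked, so d-separation fails.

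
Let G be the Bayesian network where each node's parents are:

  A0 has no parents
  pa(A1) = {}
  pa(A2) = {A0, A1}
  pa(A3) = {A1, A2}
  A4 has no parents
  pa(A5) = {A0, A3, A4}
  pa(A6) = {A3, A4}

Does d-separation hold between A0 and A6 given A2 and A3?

Yes — A0 and A6 are d-separated given {A2, A3}.

We examine all 6 paths between A0 and A6:
Path 1: A0 → A5 ← A3 → A6
  A5 is a collider here and neither A5 nor any of its descendants is conditioned on, so the collider stays closed — the path is blocked at A5.
Path 2: A0 → A5 ← A4 → A6
  A5 is a collider here and neither A5 nor any of its descendants is conditioned on, so the collider stays closed — the path is blocked at A5.
Path 3: A0 → A2 → A3 → A5 ← A4 → A6
  A2 is a chain here and A2 is conditioned on, so the path is blocked at A2.
Path 4: A0 → A2 → A3 → A6
  A2 is a chain here and A2 is conditioned on, so the path is blocked at A2.
Path 5: A0 → A2 ← A1 → A3 → A5 ← A4 → A6
  A3 is a chain here and A3 is conditioned on, so the path is blocked at A3.
Path 6: A0 → A2 ← A1 → A3 → A6
  A3 is a chain here and A3 is conditioned on, so the path is blocked at A3.
Since every path is blocked, d-separation holds.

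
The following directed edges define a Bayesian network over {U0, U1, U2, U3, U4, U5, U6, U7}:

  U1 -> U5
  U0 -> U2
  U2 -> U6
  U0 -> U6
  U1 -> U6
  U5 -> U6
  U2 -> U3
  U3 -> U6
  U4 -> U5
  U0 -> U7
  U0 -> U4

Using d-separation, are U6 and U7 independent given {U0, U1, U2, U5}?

We examine all 5 paths between U6 and U7:
Path 1: U6 ← U0 → U7
  U0 is a fork here and U0 is conditioned on, so the path is blocked at U0.
Path 2: U6 ← U2 ← U0 → U7
  U2 is a chain here and U2 is conditioned on, so the path is blocked at U2.
Path 3: U6 ← U1 → U5 ← U4 ← U0 → U7
  U1 is a fork here and U1 is conditioned on, so the path is blocked at U1.
Path 4: U6 ← U5 ← U4 ← U0 → U7
  U5 is a chain here and U5 is conditioned on, so the path is blocked at U5.
Path 5: U6 ← U3 ← U2 ← U0 → U7
  U2 is a chain here and U2 is conditioned on, so the path is blocked at U2.
Since every path is blocked, d-separation holds.

Yes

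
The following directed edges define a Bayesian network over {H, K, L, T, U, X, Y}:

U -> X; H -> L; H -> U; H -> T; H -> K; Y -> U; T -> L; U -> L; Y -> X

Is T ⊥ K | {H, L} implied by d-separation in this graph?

3 paths connect T and K; each must be blocked for d-separation to hold:
  1. T ← H → K — H:fork[blocks] ⇒ blocked
  2. T → L ← H → K — L:collider[open]; H:fork[blocks] ⇒ blocked
  3. T → L ← U ← H → K — L:collider[open]; U:chain[open]; H:fork[blocks] ⇒ blocked
All paths are blocked; T ⊥ K | {H, L} holds.

Yes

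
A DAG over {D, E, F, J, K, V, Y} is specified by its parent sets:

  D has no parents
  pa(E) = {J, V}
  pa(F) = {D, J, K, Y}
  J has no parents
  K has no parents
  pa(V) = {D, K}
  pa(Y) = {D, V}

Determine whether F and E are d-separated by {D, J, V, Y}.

Yes

Enumerating the 6 paths from F to E and testing each for blocking by {D, J, V, Y}:
  1. F ← D → V → E — D:fork[blocks]; V:chain[blocks] ⇒ blocked
  2. F ← D → Y ← V → E — D:fork[blocks]; Y:collider[open]; V:fork[blocks] ⇒ blocked
  3. F ← J → E — J:fork[blocks] ⇒ blocked
  4. F ← K → V → E — K:fork[open]; V:chain[blocks] ⇒ blocked
  5. F ← Y ← D → V → E — Y:chain[blocks]; D:fork[blocks]; V:chain[blocks] ⇒ blocked
  6. F ← Y ← V → E — Y:chain[blocks]; V:fork[blocks] ⇒ blocked
All paths are blocked; F ⊥ E | {D, J, V, Y} holds.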